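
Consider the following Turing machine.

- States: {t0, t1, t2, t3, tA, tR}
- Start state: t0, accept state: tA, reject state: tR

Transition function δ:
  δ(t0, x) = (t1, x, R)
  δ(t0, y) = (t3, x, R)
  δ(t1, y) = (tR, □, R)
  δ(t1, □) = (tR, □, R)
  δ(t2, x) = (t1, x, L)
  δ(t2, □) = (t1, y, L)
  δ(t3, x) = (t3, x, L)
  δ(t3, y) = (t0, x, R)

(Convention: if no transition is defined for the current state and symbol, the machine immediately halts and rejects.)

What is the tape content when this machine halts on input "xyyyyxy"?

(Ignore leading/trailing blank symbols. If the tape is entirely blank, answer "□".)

Execution trace:
Initial: [t0]xyyyyxy
Step 1: δ(t0, x) = (t1, x, R) → x[t1]yyyyxy
Step 2: δ(t1, y) = (tR, □, R) → x□[tR]yyyxy

The machine reaches the reject state tR and halts.

Final tape (ignoring leading/trailing blanks): x□yyyxy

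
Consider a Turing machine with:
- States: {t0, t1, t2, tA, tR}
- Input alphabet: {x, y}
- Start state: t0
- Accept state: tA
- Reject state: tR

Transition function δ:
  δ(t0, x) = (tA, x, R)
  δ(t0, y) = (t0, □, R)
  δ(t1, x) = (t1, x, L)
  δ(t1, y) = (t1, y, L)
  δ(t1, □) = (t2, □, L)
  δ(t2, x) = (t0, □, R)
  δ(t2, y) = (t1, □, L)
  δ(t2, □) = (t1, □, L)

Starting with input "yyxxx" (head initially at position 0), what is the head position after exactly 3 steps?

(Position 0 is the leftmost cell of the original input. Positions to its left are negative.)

Execution trace (head position shown):
Step 0: [t0]yyxxx  (head at position 0)
Step 1: move right → □[t0]yxxx  (head at position 1)
Step 2: move right → □□[t0]xxx  (head at position 2)
Step 3: move right → □□x[tA]xx  (head at position 3)

After 3 steps, the head is at position 3.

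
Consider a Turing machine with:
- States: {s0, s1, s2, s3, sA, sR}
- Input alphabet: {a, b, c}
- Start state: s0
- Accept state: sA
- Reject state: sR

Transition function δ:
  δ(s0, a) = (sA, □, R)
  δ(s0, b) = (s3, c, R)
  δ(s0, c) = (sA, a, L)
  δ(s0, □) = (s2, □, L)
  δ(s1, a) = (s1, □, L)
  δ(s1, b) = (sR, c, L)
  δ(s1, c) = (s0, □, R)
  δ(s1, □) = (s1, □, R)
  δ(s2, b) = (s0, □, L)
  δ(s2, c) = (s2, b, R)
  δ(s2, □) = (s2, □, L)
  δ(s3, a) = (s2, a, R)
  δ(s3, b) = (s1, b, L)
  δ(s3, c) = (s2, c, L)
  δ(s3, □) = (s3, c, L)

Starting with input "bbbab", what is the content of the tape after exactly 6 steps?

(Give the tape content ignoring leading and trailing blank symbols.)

Execution trace:
Initial: [s0]bbbab
Step 1: δ(s0, b) = (s3, c, R) → c[s3]bbab
Step 2: δ(s3, b) = (s1, b, L) → [s1]cbbab
Step 3: δ(s1, c) = (s0, □, R) → □[s0]bbab
Step 4: δ(s0, b) = (s3, c, R) → □c[s3]bab
Step 5: δ(s3, b) = (s1, b, L) → □[s1]cbab
Step 6: δ(s1, c) = (s0, □, R) → □□[s0]bab

After 6 steps, the tape (ignoring leading/trailing blanks) is: bab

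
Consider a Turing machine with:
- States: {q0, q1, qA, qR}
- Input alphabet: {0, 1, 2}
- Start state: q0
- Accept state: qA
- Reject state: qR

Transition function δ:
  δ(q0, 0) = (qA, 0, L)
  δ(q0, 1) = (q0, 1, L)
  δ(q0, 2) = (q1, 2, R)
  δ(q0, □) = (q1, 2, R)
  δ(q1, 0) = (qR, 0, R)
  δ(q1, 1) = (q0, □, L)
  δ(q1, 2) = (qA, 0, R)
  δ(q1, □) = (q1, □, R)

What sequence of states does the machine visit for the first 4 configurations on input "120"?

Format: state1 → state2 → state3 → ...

Execution trace:
Initial: [q0]120
Step 1: δ(q0, 1) = (q0, 1, L) → [q0]□120
Step 2: δ(q0, □) = (q1, 2, R) → 2[q1]120
Step 3: δ(q1, 1) = (q0, □, L) → [q0]2□20

State sequence: q0 → q0 → q1 → q0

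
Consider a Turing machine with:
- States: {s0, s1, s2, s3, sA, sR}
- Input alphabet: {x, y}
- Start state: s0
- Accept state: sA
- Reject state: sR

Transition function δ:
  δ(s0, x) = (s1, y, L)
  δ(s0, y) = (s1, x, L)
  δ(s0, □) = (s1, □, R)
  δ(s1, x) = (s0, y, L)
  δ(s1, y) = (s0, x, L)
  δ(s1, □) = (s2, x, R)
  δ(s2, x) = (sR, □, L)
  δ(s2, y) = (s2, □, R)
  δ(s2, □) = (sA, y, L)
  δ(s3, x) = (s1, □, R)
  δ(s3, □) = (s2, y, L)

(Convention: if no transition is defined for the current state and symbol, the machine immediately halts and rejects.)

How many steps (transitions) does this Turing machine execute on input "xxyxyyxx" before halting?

Execution trace:
Initial: [s0]xxyxyyxx
Step 1: δ(s0, x) = (s1, y, L) → [s1]□yxyxyyxx
Step 2: δ(s1, □) = (s2, x, R) → x[s2]yxyxyyxx
Step 3: δ(s2, y) = (s2, □, R) → x□[s2]xyxyyxx
Step 4: δ(s2, x) = (sR, □, L) → x[sR]□□yxyyxx

The machine reaches the reject state sR and halts.

The machine executed 4 steps before halting.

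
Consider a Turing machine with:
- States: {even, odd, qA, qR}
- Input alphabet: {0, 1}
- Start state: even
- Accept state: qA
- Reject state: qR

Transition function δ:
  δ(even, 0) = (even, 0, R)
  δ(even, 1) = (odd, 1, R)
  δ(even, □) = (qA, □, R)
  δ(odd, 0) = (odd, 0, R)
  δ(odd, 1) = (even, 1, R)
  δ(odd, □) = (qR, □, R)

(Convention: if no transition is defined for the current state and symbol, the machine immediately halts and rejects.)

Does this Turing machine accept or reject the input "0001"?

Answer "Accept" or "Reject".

Execution trace:
Initial: [even]0001
Step 1: δ(even, 0) = (even, 0, R) → 0[even]001
Step 2: δ(even, 0) = (even, 0, R) → 00[even]01
Step 3: δ(even, 0) = (even, 0, R) → 000[even]1
Step 4: δ(even, 1) = (odd, 1, R) → 0001[odd]□
Step 5: δ(odd, □) = (qR, □, R) → 0001□[qR]□

The machine reaches the reject state qR and halts.

Answer: Reject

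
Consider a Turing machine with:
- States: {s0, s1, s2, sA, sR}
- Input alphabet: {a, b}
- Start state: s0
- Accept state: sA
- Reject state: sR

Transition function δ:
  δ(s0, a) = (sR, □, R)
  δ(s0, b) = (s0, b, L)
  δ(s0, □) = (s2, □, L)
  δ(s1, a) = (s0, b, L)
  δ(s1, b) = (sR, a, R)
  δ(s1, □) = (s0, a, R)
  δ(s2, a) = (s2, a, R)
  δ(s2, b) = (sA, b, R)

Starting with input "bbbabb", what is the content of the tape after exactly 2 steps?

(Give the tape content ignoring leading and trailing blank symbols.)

Execution trace:
Initial: [s0]bbbabb
Step 1: δ(s0, b) = (s0, b, L) → [s0]□bbbabb
Step 2: δ(s0, □) = (s2, □, L) → [s2]□□bbbabb

No transition is defined for δ(s2, □). By convention the machine halts and rejects.

After 2 steps, the tape (ignoring leading/trailing blanks) is: bbbabb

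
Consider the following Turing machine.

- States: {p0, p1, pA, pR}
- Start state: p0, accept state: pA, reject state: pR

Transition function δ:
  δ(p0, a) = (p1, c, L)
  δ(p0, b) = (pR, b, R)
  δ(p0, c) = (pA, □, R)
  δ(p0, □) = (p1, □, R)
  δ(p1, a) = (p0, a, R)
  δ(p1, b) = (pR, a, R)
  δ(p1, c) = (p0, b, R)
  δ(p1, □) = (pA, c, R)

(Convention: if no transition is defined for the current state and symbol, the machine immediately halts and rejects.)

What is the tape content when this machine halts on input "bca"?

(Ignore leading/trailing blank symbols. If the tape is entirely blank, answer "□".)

Execution trace:
Initial: [p0]bca
Step 1: δ(p0, b) = (pR, b, R) → b[pR]ca

The machine reaches the reject state pR and halts.

Final tape (ignoring leading/trailing blanks): bca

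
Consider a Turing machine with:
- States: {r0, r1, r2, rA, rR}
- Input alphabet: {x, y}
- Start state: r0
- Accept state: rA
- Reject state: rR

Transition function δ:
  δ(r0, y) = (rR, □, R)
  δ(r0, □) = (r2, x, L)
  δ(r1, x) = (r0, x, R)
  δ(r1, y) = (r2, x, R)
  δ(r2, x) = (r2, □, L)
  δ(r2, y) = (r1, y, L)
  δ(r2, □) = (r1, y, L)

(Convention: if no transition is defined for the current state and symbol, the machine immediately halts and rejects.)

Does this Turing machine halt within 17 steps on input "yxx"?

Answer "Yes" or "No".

Execution trace:
Initial: [r0]yxx
Step 1: δ(r0, y) = (rR, □, R) → □[rR]xx

The machine reaches the reject state rR and halts.
The machine halted after 1 step (within the 17-step bound).

Answer: Yes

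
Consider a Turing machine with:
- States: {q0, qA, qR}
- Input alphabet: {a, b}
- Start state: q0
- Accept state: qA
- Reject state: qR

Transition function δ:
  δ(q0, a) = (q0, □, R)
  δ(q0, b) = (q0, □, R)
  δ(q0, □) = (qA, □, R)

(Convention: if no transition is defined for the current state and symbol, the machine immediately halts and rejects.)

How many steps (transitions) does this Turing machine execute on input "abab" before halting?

Execution trace:
Initial: [q0]abab
Step 1: δ(q0, a) = (q0, □, R) → □[q0]bab
Step 2: δ(q0, b) = (q0, □, R) → □□[q0]ab
Step 3: δ(q0, a) = (q0, □, R) → □□□[q0]b
Step 4: δ(q0, b) = (q0, □, R) → □□□□[q0]□
Step 5: δ(q0, □) = (qA, □, R) → □□□□□[qA]□

The machine reaches the accept state qA and halts.

The machine executed 5 steps before halting.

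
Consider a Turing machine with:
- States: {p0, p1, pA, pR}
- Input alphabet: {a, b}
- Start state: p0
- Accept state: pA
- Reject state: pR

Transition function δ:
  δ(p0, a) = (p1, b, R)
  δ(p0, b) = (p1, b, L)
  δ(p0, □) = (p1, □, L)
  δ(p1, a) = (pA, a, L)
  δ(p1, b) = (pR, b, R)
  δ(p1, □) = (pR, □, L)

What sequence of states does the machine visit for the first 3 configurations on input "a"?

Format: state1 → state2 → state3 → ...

Execution trace:
Initial: [p0]a
Step 1: δ(p0, a) = (p1, b, R) → b[p1]□
Step 2: δ(p1, □) = (pR, □, L) → [pR]b□

The machine reaches the reject state pR and halts.

State sequence: p0 → p1 → pR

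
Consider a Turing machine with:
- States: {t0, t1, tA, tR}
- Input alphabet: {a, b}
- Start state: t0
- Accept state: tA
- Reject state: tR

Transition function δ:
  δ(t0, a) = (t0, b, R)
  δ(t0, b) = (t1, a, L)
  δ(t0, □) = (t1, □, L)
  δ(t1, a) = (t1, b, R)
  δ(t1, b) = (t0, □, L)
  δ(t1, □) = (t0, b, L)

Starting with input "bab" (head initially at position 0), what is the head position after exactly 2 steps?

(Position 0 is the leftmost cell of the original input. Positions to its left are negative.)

Execution trace (head position shown):
Step 0: [t0]bab  (head at position 0)
Step 1: move left → [t1]□aab  (head at position -1)
Step 2: move left → [t0]□baab  (head at position -2)

After 2 steps, the head is at position -2.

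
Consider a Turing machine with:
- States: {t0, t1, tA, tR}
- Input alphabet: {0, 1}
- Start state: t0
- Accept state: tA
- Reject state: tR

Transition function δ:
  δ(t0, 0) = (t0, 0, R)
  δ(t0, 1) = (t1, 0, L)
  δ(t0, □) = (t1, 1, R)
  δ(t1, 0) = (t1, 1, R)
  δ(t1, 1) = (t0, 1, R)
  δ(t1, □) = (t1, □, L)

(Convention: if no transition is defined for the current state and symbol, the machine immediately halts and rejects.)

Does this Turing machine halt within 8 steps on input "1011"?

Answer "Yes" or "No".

Execution trace:
Initial: [t0]1011
Step 1: δ(t0, 1) = (t1, 0, L) → [t1]□0011
Step 2: δ(t1, □) = (t1, □, L) → [t1]□□0011
Step 3: δ(t1, □) = (t1, □, L) → [t1]□□□0011
Step 4: δ(t1, □) = (t1, □, L) → [t1]□□□□0011
Step 5: δ(t1, □) = (t1, □, L) → [t1]□□□□□0011
Step 6: δ(t1, □) = (t1, □, L) → [t1]□□□□□□0011
Step 7: δ(t1, □) = (t1, □, L) → [t1]□□□□□□□0011
Step 8: δ(t1, □) = (t1, □, L) → [t1]□□□□□□□□0011

The machine has not reached a halting state after 8 steps.
The machine did not halt within the 8-step bound.

Answer: No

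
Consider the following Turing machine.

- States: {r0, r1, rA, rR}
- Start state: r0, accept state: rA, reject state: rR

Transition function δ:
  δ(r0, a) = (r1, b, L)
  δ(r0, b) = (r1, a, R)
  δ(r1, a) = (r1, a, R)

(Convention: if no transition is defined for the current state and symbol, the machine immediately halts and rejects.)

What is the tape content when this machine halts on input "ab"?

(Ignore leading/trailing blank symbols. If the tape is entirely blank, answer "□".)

Execution trace:
Initial: [r0]ab
Step 1: δ(r0, a) = (r1, b, L) → [r1]□bb

No transition is defined for δ(r1, □). By convention the machine halts and rejects.

Final tape (ignoring leading/trailing blanks): bb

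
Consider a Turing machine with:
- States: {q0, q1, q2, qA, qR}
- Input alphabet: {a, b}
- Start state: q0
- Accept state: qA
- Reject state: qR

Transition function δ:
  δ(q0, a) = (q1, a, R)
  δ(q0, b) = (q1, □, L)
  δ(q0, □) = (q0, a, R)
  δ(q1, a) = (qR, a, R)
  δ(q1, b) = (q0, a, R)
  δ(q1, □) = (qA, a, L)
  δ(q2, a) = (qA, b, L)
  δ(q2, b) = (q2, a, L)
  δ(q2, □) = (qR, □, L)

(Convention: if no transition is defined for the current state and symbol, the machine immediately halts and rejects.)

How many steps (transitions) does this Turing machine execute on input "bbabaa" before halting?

Execution trace:
Initial: [q0]bbabaa
Step 1: δ(q0, b) = (q1, □, L) → [q1]□□babaa
Step 2: δ(q1, □) = (qA, a, L) → [qA]□a□babaa

The machine reaches the accept state qA and halts.

The machine executed 2 steps before halting.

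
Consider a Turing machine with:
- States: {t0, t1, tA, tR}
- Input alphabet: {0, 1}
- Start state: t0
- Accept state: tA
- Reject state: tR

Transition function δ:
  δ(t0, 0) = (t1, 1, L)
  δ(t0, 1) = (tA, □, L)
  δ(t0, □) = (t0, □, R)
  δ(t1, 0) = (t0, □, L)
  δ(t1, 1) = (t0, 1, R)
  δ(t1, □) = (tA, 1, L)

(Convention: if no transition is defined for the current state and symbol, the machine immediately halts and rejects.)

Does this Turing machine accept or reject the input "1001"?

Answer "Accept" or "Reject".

Execution trace:
Initial: [t0]1001
Step 1: δ(t0, 1) = (tA, □, L) → [tA]□□001

The machine reaches the accept state tA and halts.

Answer: Accept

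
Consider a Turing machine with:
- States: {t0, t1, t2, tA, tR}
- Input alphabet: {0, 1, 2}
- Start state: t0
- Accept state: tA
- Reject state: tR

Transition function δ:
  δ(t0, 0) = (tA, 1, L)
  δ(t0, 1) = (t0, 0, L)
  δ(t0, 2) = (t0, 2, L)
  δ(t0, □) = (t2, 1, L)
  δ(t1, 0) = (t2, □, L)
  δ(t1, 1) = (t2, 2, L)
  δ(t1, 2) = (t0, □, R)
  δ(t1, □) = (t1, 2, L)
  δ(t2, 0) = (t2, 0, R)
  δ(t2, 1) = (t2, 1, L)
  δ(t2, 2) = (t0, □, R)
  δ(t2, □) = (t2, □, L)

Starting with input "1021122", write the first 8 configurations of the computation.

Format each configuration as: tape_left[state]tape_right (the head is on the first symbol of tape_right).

Transitions applied:
Step 1: δ(t0, 1) = (t0, 0, L)
Step 2: δ(t0, □) = (t2, 1, L)
Step 3: δ(t2, □) = (t2, □, L)
Step 4: δ(t2, □) = (t2, □, L)
Step 5: δ(t2, □) = (t2, □, L)
Step 6: δ(t2, □) = (t2, □, L)
Step 7: δ(t2, □) = (t2, □, L)

The first 8 configurations are:
[t0]1021122 ⊢ [t0]□0021122 ⊢ [t2]□10021122 ⊢ [t2]□□10021122 ⊢ [t2]□□□10021122 ⊢ [t2]□□□□10021122 ⊢ [t2]□□□□□10021122 ⊢ [t2]□□□□□□10021122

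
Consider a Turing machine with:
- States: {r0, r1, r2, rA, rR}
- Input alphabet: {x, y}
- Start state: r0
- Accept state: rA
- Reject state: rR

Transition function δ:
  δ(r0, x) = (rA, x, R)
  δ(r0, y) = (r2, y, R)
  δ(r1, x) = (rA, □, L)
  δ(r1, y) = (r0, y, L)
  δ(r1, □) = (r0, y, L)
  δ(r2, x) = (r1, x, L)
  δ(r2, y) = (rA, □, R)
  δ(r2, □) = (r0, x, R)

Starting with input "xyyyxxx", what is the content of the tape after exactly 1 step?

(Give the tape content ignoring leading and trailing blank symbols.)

Execution trace:
Initial: [r0]xyyyxxx
Step 1: δ(r0, x) = (rA, x, R) → x[rA]yyyxxx

The machine reaches the accept state rA and halts.

After 1 step, the tape (ignoring leading/trailing blanks) is: xyyyxxx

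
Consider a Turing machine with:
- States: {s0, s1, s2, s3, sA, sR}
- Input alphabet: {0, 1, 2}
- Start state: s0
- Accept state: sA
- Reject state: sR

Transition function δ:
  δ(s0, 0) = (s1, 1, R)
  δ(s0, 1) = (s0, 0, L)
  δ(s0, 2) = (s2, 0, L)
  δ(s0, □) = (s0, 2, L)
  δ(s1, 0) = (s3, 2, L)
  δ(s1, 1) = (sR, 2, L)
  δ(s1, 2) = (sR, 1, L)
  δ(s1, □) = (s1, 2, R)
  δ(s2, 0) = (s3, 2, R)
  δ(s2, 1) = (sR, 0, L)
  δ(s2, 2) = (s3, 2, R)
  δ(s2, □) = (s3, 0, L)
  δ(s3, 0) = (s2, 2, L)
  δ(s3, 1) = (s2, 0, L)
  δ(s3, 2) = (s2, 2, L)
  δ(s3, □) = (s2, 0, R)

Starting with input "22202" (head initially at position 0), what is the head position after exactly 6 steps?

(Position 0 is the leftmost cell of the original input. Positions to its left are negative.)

Execution trace (head position shown):
Step 0: [s0]22202  (head at position 0)
Step 1: move left → [s2]□02202  (head at position -1)
Step 2: move left → [s3]□002202  (head at position -2)
Step 3: move right → 0[s2]002202  (head at position -1)
Step 4: move right → 02[s3]02202  (head at position 0)
Step 5: move left → 0[s2]222202  (head at position -1)
Step 6: move right → 02[s3]22202  (head at position 0)

After 6 steps, the head is at position 0.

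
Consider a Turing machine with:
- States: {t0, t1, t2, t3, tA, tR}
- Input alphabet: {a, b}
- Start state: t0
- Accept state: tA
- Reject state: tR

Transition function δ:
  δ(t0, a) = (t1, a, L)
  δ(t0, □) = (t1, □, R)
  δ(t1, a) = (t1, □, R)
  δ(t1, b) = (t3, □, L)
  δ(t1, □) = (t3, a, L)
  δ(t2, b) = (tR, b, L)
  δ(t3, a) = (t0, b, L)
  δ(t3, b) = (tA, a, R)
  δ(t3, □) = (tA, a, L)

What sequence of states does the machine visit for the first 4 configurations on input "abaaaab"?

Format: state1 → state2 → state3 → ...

Execution trace:
Initial: [t0]abaaaab
Step 1: δ(t0, a) = (t1, a, L) → [t1]□abaaaab
Step 2: δ(t1, □) = (t3, a, L) → [t3]□aabaaaab
Step 3: δ(t3, □) = (tA, a, L) → [tA]□aaabaaaab

The machine reaches the accept state tA and halts.

State sequence: t0 → t1 → t3 → tA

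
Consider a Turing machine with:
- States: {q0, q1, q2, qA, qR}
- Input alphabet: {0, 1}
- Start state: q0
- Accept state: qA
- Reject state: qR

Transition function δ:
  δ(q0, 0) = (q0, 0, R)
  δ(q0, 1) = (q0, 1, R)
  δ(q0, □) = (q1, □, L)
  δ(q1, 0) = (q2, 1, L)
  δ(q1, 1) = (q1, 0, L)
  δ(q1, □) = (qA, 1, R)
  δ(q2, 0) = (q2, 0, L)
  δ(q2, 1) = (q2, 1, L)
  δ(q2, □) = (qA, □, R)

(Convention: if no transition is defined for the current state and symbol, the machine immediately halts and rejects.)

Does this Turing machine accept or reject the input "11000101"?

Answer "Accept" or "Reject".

Execution trace:
Initial: [q0]11000101
Step 1: δ(q0, 1) = (q0, 1, R) → 1[q0]1000101
Step 2: δ(q0, 1) = (q0, 1, R) → 11[q0]000101
Step 3: δ(q0, 0) = (q0, 0, R) → 110[q0]00101
Step 4: δ(q0, 0) = (q0, 0, R) → 1100[q0]0101
Step 5: δ(q0, 0) = (q0, 0, R) → 11000[q0]101
Step 6: δ(q0, 1) = (q0, 1, R) → 110001[q0]01
Step 7: δ(q0, 0) = (q0, 0, R) → 1100010[q0]1
Step 8: δ(q0, 1) = (q0, 1, R) → 11000101[q0]□
Step 9: δ(q0, □) = (q1, □, L) → 1100010[q1]1□
Step 10: δ(q1, 1) = (q1, 0, L) → 110001[q1]00□
Step 11: δ(q1, 0) = (q2, 1, L) → 11000[q2]110□
Step 12: δ(q2, 1) = (q2, 1, L) → 1100[q2]0110□
Step 13: δ(q2, 0) = (q2, 0, L) → 110[q2]00110□
Step 14: δ(q2, 0) = (q2, 0, L) → 11[q2]000110□
Step 15: δ(q2, 0) = (q2, 0, L) → 1[q2]1000110□
Step 16: δ(q2, 1) = (q2, 1, L) → [q2]11000110□
Step 17: δ(q2, 1) = (q2, 1, L) → [q2]□11000110□
Step 18: δ(q2, □) = (qA, □, R) → □[qA]11000110□

The machine reaches the accept state qA and halts.

Answer: Accept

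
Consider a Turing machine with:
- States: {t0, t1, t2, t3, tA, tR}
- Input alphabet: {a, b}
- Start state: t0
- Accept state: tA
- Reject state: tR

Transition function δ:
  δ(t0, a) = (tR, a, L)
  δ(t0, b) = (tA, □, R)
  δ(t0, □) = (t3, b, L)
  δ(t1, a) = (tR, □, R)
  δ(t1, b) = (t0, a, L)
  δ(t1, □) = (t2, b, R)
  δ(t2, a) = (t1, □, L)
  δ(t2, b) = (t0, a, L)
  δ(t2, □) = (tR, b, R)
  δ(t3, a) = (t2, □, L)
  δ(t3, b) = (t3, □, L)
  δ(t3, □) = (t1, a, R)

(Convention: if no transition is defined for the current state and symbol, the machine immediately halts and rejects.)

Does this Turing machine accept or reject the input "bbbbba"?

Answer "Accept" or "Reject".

Execution trace:
Initial: [t0]bbbbba
Step 1: δ(t0, b) = (tA, □, R) → □[tA]bbbba

The machine reaches the accept state tA and halts.

Answer: Accept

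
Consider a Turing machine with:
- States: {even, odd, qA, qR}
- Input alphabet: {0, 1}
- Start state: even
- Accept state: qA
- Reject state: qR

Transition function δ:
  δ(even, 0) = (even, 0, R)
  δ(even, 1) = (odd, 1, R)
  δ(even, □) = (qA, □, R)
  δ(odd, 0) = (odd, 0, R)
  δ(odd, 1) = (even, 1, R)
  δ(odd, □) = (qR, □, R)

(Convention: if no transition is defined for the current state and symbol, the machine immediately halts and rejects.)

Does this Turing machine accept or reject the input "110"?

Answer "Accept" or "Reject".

Execution trace:
Initial: [even]110
Step 1: δ(even, 1) = (odd, 1, R) → 1[odd]10
Step 2: δ(odd, 1) = (even, 1, R) → 11[even]0
Step 3: δ(even, 0) = (even, 0, R) → 110[even]□
Step 4: δ(even, □) = (qA, □, R) → 110□[qA]□

The machine reaches the accept state qA and halts.

Answer: Accept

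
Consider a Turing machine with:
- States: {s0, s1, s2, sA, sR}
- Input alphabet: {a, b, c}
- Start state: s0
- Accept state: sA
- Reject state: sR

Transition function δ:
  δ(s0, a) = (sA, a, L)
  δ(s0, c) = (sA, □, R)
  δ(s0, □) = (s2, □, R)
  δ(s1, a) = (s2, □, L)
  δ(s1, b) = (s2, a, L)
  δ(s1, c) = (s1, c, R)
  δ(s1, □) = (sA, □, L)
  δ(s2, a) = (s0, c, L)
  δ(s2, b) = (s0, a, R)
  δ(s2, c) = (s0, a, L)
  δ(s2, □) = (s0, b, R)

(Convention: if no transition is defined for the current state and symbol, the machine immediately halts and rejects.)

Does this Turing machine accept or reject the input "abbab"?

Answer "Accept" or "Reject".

Execution trace:
Initial: [s0]abbab
Step 1: δ(s0, a) = (sA, a, L) → [sA]□abbab

The machine reaches the accept state sA and halts.

Answer: Accept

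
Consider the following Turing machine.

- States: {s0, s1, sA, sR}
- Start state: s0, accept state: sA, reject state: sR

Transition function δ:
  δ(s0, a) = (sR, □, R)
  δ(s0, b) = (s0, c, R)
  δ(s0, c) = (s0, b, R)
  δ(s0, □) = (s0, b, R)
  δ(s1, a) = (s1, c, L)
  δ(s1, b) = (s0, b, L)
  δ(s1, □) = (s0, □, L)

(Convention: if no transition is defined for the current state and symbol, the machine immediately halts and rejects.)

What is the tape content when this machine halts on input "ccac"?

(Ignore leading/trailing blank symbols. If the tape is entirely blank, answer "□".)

Execution trace:
Initial: [s0]ccac
Step 1: δ(s0, c) = (s0, b, R) → b[s0]cac
Step 2: δ(s0, c) = (s0, b, R) → bb[s0]ac
Step 3: δ(s0, a) = (sR, □, R) → bb□[sR]c

The machine reaches the reject state sR and halts.

Final tape (ignoring leading/trailing blanks): bb□c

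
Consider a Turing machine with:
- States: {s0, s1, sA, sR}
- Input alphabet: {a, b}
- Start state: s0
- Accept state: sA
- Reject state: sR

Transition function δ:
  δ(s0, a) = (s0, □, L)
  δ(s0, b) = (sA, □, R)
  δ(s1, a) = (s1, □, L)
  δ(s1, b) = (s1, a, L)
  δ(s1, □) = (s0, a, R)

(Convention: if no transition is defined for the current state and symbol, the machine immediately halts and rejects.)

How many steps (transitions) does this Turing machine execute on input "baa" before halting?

Execution trace:
Initial: [s0]baa
Step 1: δ(s0, b) = (sA, □, R) → □[sA]aa

The machine reaches the accept state sA and halts.

The machine executed 1 step before halting.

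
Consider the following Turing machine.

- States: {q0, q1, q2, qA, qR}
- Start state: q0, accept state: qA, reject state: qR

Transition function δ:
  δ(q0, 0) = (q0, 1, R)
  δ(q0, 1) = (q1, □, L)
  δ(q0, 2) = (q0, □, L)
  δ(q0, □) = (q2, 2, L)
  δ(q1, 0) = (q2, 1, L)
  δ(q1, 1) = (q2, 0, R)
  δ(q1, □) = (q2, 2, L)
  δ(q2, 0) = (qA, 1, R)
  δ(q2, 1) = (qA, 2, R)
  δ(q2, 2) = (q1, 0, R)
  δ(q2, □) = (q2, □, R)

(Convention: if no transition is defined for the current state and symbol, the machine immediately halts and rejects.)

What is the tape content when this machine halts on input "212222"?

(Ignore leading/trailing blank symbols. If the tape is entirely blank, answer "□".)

Execution trace:
Initial: [q0]212222
Step 1: δ(q0, 2) = (q0, □, L) → [q0]□□12222
Step 2: δ(q0, □) = (q2, 2, L) → [q2]□2□12222
Step 3: δ(q2, □) = (q2, □, R) → □[q2]2□12222
Step 4: δ(q2, 2) = (q1, 0, R) → □0[q1]□12222
Step 5: δ(q1, □) = (q2, 2, L) → □[q2]0212222
Step 6: δ(q2, 0) = (qA, 1, R) → □1[qA]212222

The machine reaches the accept state qA and halts.

Final tape (ignoring leading/trailing blanks): 1212222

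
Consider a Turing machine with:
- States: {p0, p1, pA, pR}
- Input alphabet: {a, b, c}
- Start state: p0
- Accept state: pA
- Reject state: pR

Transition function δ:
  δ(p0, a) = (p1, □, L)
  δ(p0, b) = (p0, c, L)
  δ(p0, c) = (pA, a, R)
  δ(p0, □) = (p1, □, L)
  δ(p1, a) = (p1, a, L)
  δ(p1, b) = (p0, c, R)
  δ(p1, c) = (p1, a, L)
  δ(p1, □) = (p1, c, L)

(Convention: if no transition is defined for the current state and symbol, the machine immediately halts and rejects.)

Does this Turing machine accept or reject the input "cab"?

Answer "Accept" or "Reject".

Execution trace:
Initial: [p0]cab
Step 1: δ(p0, c) = (pA, a, R) → a[pA]ab

The machine reaches the accept state pA and halts.

Answer: Accept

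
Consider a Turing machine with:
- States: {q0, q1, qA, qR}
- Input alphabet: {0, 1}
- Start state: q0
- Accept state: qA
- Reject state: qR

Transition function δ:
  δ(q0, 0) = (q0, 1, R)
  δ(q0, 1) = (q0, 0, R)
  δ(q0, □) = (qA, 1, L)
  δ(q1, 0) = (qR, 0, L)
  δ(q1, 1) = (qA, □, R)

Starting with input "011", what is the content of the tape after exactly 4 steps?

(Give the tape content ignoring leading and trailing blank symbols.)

Execution trace:
Initial: [q0]011
Step 1: δ(q0, 0) = (q0, 1, R) → 1[q0]11
Step 2: δ(q0, 1) = (q0, 0, R) → 10[q0]1
Step 3: δ(q0, 1) = (q0, 0, R) → 100[q0]□
Step 4: δ(q0, □) = (qA, 1, L) → 10[qA]01

The machine reaches the accept state qA and halts.

After 4 steps, the tape (ignoring leading/trailing blanks) is: 1001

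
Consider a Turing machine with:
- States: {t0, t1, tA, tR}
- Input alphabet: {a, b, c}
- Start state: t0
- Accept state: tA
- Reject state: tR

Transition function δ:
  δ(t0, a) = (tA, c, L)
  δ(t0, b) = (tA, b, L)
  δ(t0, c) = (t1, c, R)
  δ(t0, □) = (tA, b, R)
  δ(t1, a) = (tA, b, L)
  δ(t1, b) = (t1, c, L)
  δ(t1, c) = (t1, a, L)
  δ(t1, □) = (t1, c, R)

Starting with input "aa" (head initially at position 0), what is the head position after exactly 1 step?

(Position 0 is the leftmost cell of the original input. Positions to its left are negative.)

Execution trace (head position shown):
Step 0: [t0]aa  (head at position 0)
Step 1: move left → [tA]□ca  (head at position -1)

After 1 step, the head is at position -1.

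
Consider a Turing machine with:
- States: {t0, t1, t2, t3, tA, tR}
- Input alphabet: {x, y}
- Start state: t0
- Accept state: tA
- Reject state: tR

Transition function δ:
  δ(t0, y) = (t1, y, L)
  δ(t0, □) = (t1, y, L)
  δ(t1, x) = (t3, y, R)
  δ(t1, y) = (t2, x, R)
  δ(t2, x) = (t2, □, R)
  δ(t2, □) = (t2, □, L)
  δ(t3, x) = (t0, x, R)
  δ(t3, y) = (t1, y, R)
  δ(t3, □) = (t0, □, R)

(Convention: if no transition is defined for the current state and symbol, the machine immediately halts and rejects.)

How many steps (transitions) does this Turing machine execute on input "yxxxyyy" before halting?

Execution trace:
Initial: [t0]yxxxyyy
Step 1: δ(t0, y) = (t1, y, L) → [t1]□yxxxyyy

No transition is defined for δ(t1, □). By convention the machine halts and rejects.

The machine executed 1 step before halting.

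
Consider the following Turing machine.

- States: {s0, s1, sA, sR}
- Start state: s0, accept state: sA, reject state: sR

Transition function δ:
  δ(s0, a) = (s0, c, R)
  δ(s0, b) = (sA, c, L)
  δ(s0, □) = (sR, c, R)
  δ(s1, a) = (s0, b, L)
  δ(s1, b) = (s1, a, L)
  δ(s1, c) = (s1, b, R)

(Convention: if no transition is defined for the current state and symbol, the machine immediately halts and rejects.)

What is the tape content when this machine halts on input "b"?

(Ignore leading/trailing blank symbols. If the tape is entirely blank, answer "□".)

Execution trace:
Initial: [s0]b
Step 1: δ(s0, b) = (sA, c, L) → [sA]□c

The machine reaches the accept state sA and halts.

Final tape (ignoring leading/trailing blanks): c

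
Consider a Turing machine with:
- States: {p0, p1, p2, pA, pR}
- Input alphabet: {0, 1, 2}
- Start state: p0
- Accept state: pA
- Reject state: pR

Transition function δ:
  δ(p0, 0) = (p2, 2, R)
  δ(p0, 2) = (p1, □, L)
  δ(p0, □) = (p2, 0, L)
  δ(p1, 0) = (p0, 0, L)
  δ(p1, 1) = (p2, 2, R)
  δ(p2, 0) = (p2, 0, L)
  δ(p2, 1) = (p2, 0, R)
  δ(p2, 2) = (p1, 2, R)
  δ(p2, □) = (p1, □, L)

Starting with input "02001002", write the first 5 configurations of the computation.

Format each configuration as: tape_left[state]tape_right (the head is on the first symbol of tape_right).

Transitions applied:
Step 1: δ(p0, 0) = (p2, 2, R)
Step 2: δ(p2, 2) = (p1, 2, R)
Step 3: δ(p1, 0) = (p0, 0, L)
Step 4: δ(p0, 2) = (p1, □, L)

The first 5 configurations are:
[p0]02001002 ⊢ 2[p2]2001002 ⊢ 22[p1]001002 ⊢ 2[p0]2001002 ⊢ [p1]2□001002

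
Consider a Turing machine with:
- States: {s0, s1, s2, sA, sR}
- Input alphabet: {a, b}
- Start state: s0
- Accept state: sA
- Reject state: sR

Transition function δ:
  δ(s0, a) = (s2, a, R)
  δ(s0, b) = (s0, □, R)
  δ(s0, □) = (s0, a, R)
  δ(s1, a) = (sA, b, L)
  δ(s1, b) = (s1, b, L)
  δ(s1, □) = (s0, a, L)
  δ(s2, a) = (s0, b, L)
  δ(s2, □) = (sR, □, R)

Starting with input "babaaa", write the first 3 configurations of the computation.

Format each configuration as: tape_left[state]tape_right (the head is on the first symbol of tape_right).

Transitions applied:
Step 1: δ(s0, b) = (s0, □, R)
Step 2: δ(s0, a) = (s2, a, R)

The first 3 configurations are:
[s0]babaaa ⊢ □[s0]abaaa ⊢ □a[s2]baaa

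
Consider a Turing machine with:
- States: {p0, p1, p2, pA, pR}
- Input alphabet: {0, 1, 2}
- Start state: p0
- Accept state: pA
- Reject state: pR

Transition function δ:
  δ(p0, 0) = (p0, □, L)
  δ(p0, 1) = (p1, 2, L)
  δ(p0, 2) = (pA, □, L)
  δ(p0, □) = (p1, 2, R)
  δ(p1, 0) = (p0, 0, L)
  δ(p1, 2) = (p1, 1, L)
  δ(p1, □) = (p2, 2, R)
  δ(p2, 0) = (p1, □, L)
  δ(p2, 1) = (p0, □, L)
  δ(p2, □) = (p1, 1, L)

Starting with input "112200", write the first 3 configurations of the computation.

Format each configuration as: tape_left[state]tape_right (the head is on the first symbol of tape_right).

Transitions applied:
Step 1: δ(p0, 1) = (p1, 2, L)
Step 2: δ(p1, □) = (p2, 2, R)

The first 3 configurations are:
[p0]112200 ⊢ [p1]□212200 ⊢ 2[p2]212200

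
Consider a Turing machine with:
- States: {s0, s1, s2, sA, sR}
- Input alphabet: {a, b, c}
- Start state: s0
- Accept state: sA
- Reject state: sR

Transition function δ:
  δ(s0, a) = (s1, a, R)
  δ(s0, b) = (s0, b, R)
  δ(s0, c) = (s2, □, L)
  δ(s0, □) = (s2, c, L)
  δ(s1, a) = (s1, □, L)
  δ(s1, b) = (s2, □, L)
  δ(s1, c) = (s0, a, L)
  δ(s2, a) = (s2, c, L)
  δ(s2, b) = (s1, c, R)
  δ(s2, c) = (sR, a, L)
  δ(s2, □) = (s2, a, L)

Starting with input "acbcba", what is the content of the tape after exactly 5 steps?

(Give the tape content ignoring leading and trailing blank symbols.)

Execution trace:
Initial: [s0]acbcba
Step 1: δ(s0, a) = (s1, a, R) → a[s1]cbcba
Step 2: δ(s1, c) = (s0, a, L) → [s0]aabcba
Step 3: δ(s0, a) = (s1, a, R) → a[s1]abcba
Step 4: δ(s1, a) = (s1, □, L) → [s1]a□bcba
Step 5: δ(s1, a) = (s1, □, L) → [s1]□□□bcba

No transition is defined for δ(s1, □). By convention the machine halts and rejects.

After 5 steps, the tape (ignoring leading/trailing blanks) is: bcba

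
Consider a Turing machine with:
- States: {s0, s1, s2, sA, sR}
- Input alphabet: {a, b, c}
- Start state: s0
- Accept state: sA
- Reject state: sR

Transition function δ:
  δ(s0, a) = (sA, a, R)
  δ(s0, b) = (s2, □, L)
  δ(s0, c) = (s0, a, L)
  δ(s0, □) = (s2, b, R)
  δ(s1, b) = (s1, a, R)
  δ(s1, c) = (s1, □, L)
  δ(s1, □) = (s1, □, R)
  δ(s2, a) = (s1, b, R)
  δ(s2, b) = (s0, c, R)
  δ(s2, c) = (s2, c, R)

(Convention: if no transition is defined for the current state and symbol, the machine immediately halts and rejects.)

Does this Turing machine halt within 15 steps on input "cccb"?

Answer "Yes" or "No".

Execution trace:
Initial: [s0]cccb
Step 1: δ(s0, c) = (s0, a, L) → [s0]□accb
Step 2: δ(s0, □) = (s2, b, R) → b[s2]accb
Step 3: δ(s2, a) = (s1, b, R) → bb[s1]ccb
Step 4: δ(s1, c) = (s1, □, L) → b[s1]b□cb
Step 5: δ(s1, b) = (s1, a, R) → ba[s1]□cb
Step 6: δ(s1, □) = (s1, □, R) → ba□[s1]cb
Step 7: δ(s1, c) = (s1, □, L) → ba[s1]□□b
Step 8: δ(s1, □) = (s1, □, R) → ba□[s1]□b
Step 9: δ(s1, □) = (s1, □, R) → ba□□[s1]b
Step 10: δ(s1, b) = (s1, a, R) → ba□□a[s1]□
Step 11: δ(s1, □) = (s1, □, R) → ba□□a□[s1]□
Step 12: δ(s1, □) = (s1, □, R) → ba□□a□□[s1]□
Step 13: δ(s1, □) = (s1, □, R) → ba□□a□□□[s1]□
Step 14: δ(s1, □) = (s1, □, R) → ba□□a□□□□[s1]□
Step 15: δ(s1, □) = (s1, □, R) → ba□□a□□□□□[s1]□

The machine has not reached a halting state after 15 steps.
The machine did not halt within the 15-step bound.

Answer: No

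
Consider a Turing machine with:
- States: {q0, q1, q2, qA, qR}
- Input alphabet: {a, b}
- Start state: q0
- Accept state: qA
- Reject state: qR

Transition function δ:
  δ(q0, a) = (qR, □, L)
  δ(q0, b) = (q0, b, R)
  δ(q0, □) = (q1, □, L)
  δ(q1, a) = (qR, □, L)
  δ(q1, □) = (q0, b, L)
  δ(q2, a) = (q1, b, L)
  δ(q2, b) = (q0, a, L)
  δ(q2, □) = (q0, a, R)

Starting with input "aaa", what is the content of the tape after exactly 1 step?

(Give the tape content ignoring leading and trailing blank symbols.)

Execution trace:
Initial: [q0]aaa
Step 1: δ(q0, a) = (qR, □, L) → [qR]□□aa

The machine reaches the reject state qR and halts.

After 1 step, the tape (ignoring leading/trailing blanks) is: aa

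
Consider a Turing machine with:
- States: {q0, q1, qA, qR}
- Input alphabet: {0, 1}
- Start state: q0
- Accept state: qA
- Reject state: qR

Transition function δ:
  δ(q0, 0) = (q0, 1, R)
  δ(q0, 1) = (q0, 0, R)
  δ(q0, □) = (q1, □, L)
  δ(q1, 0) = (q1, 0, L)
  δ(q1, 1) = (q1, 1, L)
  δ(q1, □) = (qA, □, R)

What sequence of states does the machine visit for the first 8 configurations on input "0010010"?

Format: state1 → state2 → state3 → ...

Execution trace:
Initial: [q0]0010010
Step 1: δ(q0, 0) = (q0, 1, R) → 1[q0]010010
Step 2: δ(q0, 0) = (q0, 1, R) → 11[q0]10010
Step 3: δ(q0, 1) = (q0, 0, R) → 110[q0]0010
Step 4: δ(q0, 0) = (q0, 1, R) → 1101[q0]010
Step 5: δ(q0, 0) = (q0, 1, R) → 11011[q0]10
Step 6: δ(q0, 1) = (q0, 0, R) → 110110[q0]0
Step 7: δ(q0, 0) = (q0, 1, R) → 1101101[q0]□

State sequence: q0 → q0 → q0 → q0 → q0 → q0 → q0 → q0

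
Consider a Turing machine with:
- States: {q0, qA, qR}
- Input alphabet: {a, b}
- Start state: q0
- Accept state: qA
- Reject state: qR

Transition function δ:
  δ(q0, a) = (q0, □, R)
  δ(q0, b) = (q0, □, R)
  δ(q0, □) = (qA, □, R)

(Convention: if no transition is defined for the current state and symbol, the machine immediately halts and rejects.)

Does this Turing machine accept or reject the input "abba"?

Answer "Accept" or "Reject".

Execution trace:
Initial: [q0]abba
Step 1: δ(q0, a) = (q0, □, R) → □[q0]bba
Step 2: δ(q0, b) = (q0, □, R) → □□[q0]ba
Step 3: δ(q0, b) = (q0, □, R) → □□□[q0]a
Step 4: δ(q0, a) = (q0, □, R) → □□□□[q0]□
Step 5: δ(q0, □) = (qA, □, R) → □□□□□[qA]□

The machine reaches the accept state qA and halts.

Answer: Accept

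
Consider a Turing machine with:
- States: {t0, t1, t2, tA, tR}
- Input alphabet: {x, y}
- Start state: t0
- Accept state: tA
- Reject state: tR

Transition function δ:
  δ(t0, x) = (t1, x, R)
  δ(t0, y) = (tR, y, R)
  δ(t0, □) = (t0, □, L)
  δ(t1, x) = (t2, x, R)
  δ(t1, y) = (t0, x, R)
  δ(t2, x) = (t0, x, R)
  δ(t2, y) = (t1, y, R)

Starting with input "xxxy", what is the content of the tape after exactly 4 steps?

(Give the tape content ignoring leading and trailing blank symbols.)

Execution trace:
Initial: [t0]xxxy
Step 1: δ(t0, x) = (t1, x, R) → x[t1]xxy
Step 2: δ(t1, x) = (t2, x, R) → xx[t2]xy
Step 3: δ(t2, x) = (t0, x, R) → xxx[t0]y
Step 4: δ(t0, y) = (tR, y, R) → xxxy[tR]□

The machine reaches the reject state tR and halts.

After 4 steps, the tape (ignoring leading/trailing blanks) is: xxxy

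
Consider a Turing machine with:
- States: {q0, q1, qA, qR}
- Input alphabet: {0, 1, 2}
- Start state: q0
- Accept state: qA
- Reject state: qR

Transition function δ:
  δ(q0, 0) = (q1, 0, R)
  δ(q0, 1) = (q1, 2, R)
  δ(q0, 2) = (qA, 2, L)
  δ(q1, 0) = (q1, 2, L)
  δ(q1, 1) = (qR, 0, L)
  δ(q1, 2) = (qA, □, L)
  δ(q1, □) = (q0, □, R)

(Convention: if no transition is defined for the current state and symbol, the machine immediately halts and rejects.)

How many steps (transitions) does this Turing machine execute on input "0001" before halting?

Execution trace:
Initial: [q0]0001
Step 1: δ(q0, 0) = (q1, 0, R) → 0[q1]001
Step 2: δ(q1, 0) = (q1, 2, L) → [q1]0201
Step 3: δ(q1, 0) = (q1, 2, L) → [q1]□2201
Step 4: δ(q1, □) = (q0, □, R) → □[q0]2201
Step 5: δ(q0, 2) = (qA, 2, L) → [qA]□2201

The machine reaches the accept state qA and halts.

The machine executed 5 steps before halting.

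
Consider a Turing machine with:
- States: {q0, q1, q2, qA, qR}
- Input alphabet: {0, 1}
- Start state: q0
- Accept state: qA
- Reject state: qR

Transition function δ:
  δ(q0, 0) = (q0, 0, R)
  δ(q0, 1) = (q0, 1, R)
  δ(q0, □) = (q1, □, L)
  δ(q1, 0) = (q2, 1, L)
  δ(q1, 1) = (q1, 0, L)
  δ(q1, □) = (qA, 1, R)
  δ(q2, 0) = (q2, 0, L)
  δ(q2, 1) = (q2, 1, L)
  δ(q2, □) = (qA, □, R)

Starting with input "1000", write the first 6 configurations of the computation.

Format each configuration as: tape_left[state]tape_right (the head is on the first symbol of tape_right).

Transitions applied:
Step 1: δ(q0, 1) = (q0, 1, R)
Step 2: δ(q0, 0) = (q0, 0, R)
Step 3: δ(q0, 0) = (q0, 0, R)
Step 4: δ(q0, 0) = (q0, 0, R)
Step 5: δ(q0, □) = (q1, □, L)

The first 6 configurations are:
[q0]1000 ⊢ 1[q0]000 ⊢ 10[q0]00 ⊢ 100[q0]0 ⊢ 1000[q0]□ ⊢ 100[q1]0□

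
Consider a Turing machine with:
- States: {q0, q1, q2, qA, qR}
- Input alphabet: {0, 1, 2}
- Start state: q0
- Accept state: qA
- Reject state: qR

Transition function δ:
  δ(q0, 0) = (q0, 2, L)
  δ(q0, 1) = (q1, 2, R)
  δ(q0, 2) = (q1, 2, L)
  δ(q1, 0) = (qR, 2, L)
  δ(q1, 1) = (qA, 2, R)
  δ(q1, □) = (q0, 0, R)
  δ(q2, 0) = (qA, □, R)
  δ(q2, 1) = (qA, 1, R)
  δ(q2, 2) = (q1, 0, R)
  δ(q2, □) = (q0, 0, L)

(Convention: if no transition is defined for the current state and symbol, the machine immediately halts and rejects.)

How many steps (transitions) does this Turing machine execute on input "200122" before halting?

Execution trace:
Initial: [q0]200122
Step 1: δ(q0, 2) = (q1, 2, L) → [q1]□200122
Step 2: δ(q1, □) = (q0, 0, R) → 0[q0]200122
Step 3: δ(q0, 2) = (q1, 2, L) → [q1]0200122
Step 4: δ(q1, 0) = (qR, 2, L) → [qR]□2200122

The machine reaches the reject state qR and halts.

The machine executed 4 steps before halting.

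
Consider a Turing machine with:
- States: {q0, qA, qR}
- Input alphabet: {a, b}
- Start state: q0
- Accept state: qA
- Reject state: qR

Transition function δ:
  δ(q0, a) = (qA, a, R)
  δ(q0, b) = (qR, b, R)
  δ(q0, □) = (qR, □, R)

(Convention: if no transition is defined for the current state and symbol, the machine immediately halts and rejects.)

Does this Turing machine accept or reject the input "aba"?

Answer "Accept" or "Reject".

Execution trace:
Initial: [q0]aba
Step 1: δ(q0, a) = (qA, a, R) → a[qA]ba

The machine reaches the accept state qA and halts.

Answer: Accept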